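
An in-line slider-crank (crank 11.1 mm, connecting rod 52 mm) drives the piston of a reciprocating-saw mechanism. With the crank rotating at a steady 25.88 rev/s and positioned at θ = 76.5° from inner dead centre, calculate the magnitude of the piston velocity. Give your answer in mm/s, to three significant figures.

1840

ω = 2π·25.9 = 162.6 rad/s
For an in-line slider-crank, x = r cosθ + √(L² − r² sin²θ), so v = −rω sinθ·[1 + r cosθ/√(L² − r² sin²θ)].
With r = 0.0111 m, L = 0.052 m, θ = 76.5°: √(L² − r² sin²θ) = 0.050868 m.
v = −0.0111·162.6·0.97237·[1 + 0.0111·0.23345/0.050868] = -1.8445 m/s.
|v| = 1.8445 m/s = 1844.5 mm/s.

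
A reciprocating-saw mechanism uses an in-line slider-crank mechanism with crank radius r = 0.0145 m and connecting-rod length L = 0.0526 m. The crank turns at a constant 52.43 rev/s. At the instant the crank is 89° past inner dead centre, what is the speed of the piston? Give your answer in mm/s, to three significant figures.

4800

ω = 2π·52.4 = 329.4 rad/s
For an in-line slider-crank, x = r cosθ + √(L² − r² sin²θ), so v = −rω sinθ·[1 + r cosθ/√(L² − r² sin²θ)].
With r = 0.0145 m, L = 0.0526 m, θ = 89°: √(L² − r² sin²θ) = 0.050563 m.
v = −0.0145·329.4·0.99985·[1 + 0.0145·0.01745/0.050563] = -4.7999 m/s.
|v| = 4.7999 m/s = 4799.9 mm/s.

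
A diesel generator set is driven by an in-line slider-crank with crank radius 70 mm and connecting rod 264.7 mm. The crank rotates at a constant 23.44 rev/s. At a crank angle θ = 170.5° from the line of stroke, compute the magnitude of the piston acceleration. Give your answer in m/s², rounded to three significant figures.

1120

ω = 2π·23.4 = 147.3 rad/s
x(θ) = r cosθ + √(L² − r² sin²θ); with ω constant, a = ω²·d²x/dθ².
d²x/dθ² = −r cosθ − r²(cos2θ)/√u − r⁴ sin²2θ/(4u^{3/2}),  u = L² − r² sin²θ = 0.0699326 m².
Substituting r = 0.07 m, L = 0.2647 m, θ = 170.5°: d²x/dθ² = +0.051486 m.
a = ω²·d²x/dθ² = (147.3)²·(+0.051486) = +1116.8 m/s²;  |a| = 1116.8 m/s².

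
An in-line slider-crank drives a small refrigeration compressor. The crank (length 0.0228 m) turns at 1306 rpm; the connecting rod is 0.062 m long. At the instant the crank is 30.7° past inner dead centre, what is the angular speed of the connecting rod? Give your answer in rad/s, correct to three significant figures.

ω = 136.8 rad/s (converted from 1306 rpm).
The rod makes angle φ with the slider axis where L sinφ = r sinθ; differentiating, L cosφ·φ̇ = r ω cosθ.
L cosφ = √(L² − r² sin²θ) = 0.060897 m.
|ω_rod| = r ω |cosθ| / √(L² − r² sin²θ) = 0.0228·136.8·0.85985/0.060897 = 44.028 rad/s.

44.0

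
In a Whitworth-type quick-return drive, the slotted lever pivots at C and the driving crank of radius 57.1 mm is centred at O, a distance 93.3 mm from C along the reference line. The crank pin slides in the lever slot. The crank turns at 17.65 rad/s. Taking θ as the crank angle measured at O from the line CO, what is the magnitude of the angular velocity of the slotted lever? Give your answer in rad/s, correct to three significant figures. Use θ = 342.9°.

ω = 17.65 rad/s
Crank pin A relative to C: A = (d + r cosθ, r sinθ); lever angle φ = atan2(r sinθ, d + r cosθ).
Differentiating tanφ: φ̇ = rω(d cosθ + r)/(d² + r² + 2dr cosθ).
d² + r² + 2dr cosθ = |CA|² = 0.0221491 m²;  d cosθ + r = +0.14628 m.
|ω_lever| = |0.0571·17.65·+0.14628| / 0.0221491 = 6.6557 rad/s.

6.66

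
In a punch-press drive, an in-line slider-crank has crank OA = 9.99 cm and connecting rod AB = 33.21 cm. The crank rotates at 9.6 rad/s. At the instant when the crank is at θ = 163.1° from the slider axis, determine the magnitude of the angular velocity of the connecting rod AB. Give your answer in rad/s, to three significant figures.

2.77

ω = 9.6 rad/s
The rod makes angle φ with the slider axis where L sinφ = r sinθ; differentiating, L cosφ·φ̇ = r ω cosθ.
L cosφ = √(L² − r² sin²θ) = 0.33083 m.
|ω_rod| = r ω |cosθ| / √(L² − r² sin²θ) = 0.0999·9.6·0.95681/0.33083 = 2.7737 rad/s.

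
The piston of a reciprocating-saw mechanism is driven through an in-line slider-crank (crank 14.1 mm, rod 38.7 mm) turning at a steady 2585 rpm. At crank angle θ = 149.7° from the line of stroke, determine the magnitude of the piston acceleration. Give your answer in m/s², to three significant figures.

ω = 2π·2585/60 = 270.7 rad/s
x(θ) = r cosθ + √(L² − r² sin²θ); with ω constant, a = ω²·d²x/dθ².
d²x/dθ² = −r cosθ − r²(cos2θ)/√u − r⁴ sin²2θ/(4u^{3/2}),  u = L² − r² sin²θ = 0.00144708 m².
Substituting r = 0.0141 m, L = 0.0387 m, θ = 149.7°: d²x/dθ² = +0.009472 m.
a = ω²·d²x/dθ² = (270.7)²·(+0.009472) = +694.1 m/s²;  |a| = 694.1 m/s².

694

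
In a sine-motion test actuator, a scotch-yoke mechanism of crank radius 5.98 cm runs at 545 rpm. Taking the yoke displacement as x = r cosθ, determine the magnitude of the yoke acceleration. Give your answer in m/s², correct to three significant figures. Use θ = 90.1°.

0.340

ω = 57.07 rad/s (from 545 rpm).
x = r cosθ ⇒ ẍ = −rω² cosθ (ω constant).
|a| = rω²|cosθ| = 0.0598·(57.07)²·|cos 90.1°| = 0.33996 m/s².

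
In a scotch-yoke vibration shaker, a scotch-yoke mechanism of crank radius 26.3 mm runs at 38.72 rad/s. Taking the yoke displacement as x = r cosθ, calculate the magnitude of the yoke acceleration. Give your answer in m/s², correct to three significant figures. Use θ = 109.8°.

ω = 38.72 rad/s
x = r cosθ ⇒ ẍ = −rω² cosθ (ω constant).
|a| = rω²|cosθ| = 0.0263·(38.72)²·|cos 109.8°| = 13.356 m/s².

13.4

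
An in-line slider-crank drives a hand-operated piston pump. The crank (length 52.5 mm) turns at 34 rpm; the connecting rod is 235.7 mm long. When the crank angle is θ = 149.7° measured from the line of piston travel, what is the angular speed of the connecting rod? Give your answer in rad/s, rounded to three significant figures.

0.689

ω = 3.56 rad/s (converted from 34 rpm).
The rod makes angle φ with the slider axis where L sinφ = r sinθ; differentiating, L cosφ·φ̇ = r ω cosθ.
L cosφ = √(L² − r² sin²θ) = 0.23421 m.
|ω_rod| = r ω |cosθ| / √(L² − r² sin²θ) = 0.0525·3.56·0.86340/0.23421 = 0.68909 rad/s.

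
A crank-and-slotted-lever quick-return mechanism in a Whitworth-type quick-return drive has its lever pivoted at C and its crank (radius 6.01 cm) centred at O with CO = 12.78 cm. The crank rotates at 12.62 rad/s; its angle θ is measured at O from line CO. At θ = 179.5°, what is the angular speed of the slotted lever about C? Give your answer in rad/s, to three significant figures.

ω = 12.62 rad/s
Crank pin A relative to C: A = (d + r cosθ, r sinθ); lever angle φ = atan2(r sinθ, d + r cosθ).
Differentiating tanφ: φ̇ = rω(d cosθ + r)/(d² + r² + 2dr cosθ).
d² + r² + 2dr cosθ = |CA|² = 0.00458387 m²;  d cosθ + r = -0.067695 m.
|ω_lever| = |0.0601·12.62·-0.067695| / 0.00458387 = 11.201 rad/s.

11.2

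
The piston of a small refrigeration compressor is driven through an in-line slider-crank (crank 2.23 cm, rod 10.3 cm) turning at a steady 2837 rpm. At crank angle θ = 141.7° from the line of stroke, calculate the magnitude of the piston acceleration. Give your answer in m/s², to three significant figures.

ω = 2π·2837/60 = 297.1 rad/s
x(θ) = r cosθ + √(L² − r² sin²θ); with ω constant, a = ω²·d²x/dθ².
d²x/dθ² = −r cosθ − r²(cos2θ)/√u − r⁴ sin²2θ/(4u^{3/2}),  u = L² − r² sin²θ = 0.010418 m².
Substituting r = 0.0223 m, L = 0.103 m, θ = 141.7°: d²x/dθ² = +0.016316 m.
a = ω²·d²x/dθ² = (297.1)²·(+0.016316) = +1440.1 m/s²;  |a| = 1440.1 m/s².

1440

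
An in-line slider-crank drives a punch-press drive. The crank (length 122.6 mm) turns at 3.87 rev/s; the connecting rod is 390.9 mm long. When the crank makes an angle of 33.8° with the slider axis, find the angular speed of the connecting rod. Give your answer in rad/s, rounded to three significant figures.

ω = 24.32 rad/s (converted from 3.87 rev/s).
The rod makes angle φ with the slider axis where L sinφ = r sinθ; differentiating, L cosφ·φ̇ = r ω cosθ.
L cosφ = √(L² − r² sin²θ) = 0.3849 m.
|ω_rod| = r ω |cosθ| / √(L² − r² sin²θ) = 0.1226·24.32·0.83098/0.3849 = 6.4361 rad/s.

6.44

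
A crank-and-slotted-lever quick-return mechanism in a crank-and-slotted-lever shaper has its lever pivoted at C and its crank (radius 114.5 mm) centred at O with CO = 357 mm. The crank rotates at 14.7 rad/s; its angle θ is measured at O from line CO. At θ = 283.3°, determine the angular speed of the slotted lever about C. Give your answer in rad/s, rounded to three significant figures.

2.08

ω = 14.7 rad/s
Crank pin A relative to C: A = (d + r cosθ, r sinθ); lever angle φ = atan2(r sinθ, d + r cosθ).
Differentiating tanφ: φ̇ = rω(d cosθ + r)/(d² + r² + 2dr cosθ).
d² + r² + 2dr cosθ = |CA|² = 0.159367 m²;  d cosθ + r = +0.19663 m.
|ω_lever| = |0.1145·14.7·+0.19663| / 0.159367 = 2.0767 rad/s.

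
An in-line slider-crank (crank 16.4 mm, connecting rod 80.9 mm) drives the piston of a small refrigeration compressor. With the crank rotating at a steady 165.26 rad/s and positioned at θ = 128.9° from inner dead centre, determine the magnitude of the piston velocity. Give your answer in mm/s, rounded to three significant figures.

ω = 165.3 rad/s
For an in-line slider-crank, x = r cosθ + √(L² − r² sin²θ), so v = −rω sinθ·[1 + r cosθ/√(L² − r² sin²θ)].
With r = 0.0164 m, L = 0.0809 m, θ = 128.9°: √(L² − r² sin²θ) = 0.079887 m.
v = −0.0164·165.3·0.77824·[1 + 0.0164·-0.62796/0.079887] = -1.8373 m/s.
|v| = 1.8373 m/s = 1837.3 mm/s.

1840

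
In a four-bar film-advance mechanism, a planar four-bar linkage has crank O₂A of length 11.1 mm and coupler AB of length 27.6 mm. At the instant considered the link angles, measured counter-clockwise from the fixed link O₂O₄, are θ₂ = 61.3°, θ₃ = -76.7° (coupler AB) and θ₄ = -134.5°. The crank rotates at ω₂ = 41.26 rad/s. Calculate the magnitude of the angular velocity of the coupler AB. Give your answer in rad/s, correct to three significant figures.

ω₂ = 41.26 rad/s
Differentiating the loop-closure r₂e^{iθ₂}+r₃e^{iθ₃}=r₁+r₄e^{iθ₄} gives r₂ω₂e^{iθ₂}+r₃ω₃e^{iθ₃}=r₄ω₄e^{iθ₄}.
Eliminating the other unknown: ω₃ = r₂ω₂ sin(θ₄−θ₂) / [r₃ sin(θ₃−θ₄)].
Numerator sine = +0.27228; denominator sine = +0.84619.
Result = 0.0111·41.26·(+0.27228) / (0.0276·(+0.84619)) = +5.3394 rad/s; magnitude 5.3394 rad/s.

5.34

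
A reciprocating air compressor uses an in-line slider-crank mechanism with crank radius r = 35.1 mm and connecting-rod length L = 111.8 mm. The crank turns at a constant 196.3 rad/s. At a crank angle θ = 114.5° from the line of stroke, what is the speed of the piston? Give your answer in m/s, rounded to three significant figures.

ω = 196.3 rad/s
For an in-line slider-crank, x = r cosθ + √(L² − r² sin²θ), so v = −rω sinθ·[1 + r cosθ/√(L² − r² sin²θ)].
With r = 0.0351 m, L = 0.1118 m, θ = 114.5°: √(L² − r² sin²θ) = 0.10714 m.
v = −0.0351·196.3·0.90996·[1 + 0.0351·-0.41469/0.10714] = -5.418 m/s.
|v| = 5.418 m/s.

5.42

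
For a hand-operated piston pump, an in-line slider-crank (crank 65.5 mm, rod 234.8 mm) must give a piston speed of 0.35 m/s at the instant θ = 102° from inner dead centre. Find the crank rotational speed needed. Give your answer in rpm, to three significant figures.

For an in-line slider-crank, |v_piston| = rω|sinθ|·[1 + r cosθ/√(L² − r² sin²θ)].
With r = 0.0655 m, L = 0.2348 m, θ = 102°: the bracketed kinematic factor |dx/dθ| = 0.060206 m.
ω = v/|dx/dθ| = 0.35/0.060206 = 5.8134 rad/s.
N = 60ω/(2π) = 55.513 rpm.

55.5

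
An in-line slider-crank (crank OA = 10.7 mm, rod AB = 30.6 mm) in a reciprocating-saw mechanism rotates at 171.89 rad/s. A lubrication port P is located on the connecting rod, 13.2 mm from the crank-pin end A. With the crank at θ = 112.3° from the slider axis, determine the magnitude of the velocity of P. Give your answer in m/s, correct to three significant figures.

ω = 171.9 rad/s.  Crank-pin speed |V_A| = rω = 1.8392 m/s, perpendicular to OA.
Rod angle: sinφ = −(r/L) sinθ ⇒ φ = -18.876°; ω_rod = −rω cosθ/√(L²−r²sin²θ) = +24.104 rad/s.
V_P = V_A + ω_rod × AP, with AP = 0.0132 m along the rod.
Components: V_Px = −rω sinθ − a·ω_rod·sinφ = -1.5987 m/s;  V_Py = rω cosθ + a·ω_rod·cosφ = -0.39685 m/s.
|V_P| = √(V_Px² + V_Py²) = 1.6473 m/s.

1.65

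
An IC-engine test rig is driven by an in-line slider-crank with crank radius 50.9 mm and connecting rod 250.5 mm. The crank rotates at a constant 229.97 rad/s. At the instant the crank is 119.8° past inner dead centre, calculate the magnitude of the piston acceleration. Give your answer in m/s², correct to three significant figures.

1610

ω = 230 rad/s
x(θ) = r cosθ + √(L² − r² sin²θ); with ω constant, a = ω²·d²x/dθ².
d²x/dθ² = −r cosθ − r²(cos2θ)/√u − r⁴ sin²2θ/(4u^{3/2}),  u = L² − r² sin²θ = 0.0607993 m².
Substituting r = 0.0509 m, L = 0.2505 m, θ = 119.8°: d²x/dθ² = +0.03053 m.
a = ω²·d²x/dθ² = (230)²·(+0.03053) = +1614.6 m/s²;  |a| = 1614.6 m/s².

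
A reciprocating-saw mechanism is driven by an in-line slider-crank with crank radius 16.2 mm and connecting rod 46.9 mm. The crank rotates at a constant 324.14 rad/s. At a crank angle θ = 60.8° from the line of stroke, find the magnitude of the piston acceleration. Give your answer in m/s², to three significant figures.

522

ω = 324.1 rad/s
x(θ) = r cosθ + √(L² − r² sin²θ); with ω constant, a = ω²·d²x/dθ².
d²x/dθ² = −r cosθ − r²(cos2θ)/√u − r⁴ sin²2θ/(4u^{3/2}),  u = L² − r² sin²θ = 0.00199963 m².
Substituting r = 0.0162 m, L = 0.0469 m, θ = 60.8°: d²x/dθ² = -0.0049678 m.
a = ω²·d²x/dθ² = (324.1)²·(-0.0049678) = -521.95 m/s²;  |a| = 521.95 m/s².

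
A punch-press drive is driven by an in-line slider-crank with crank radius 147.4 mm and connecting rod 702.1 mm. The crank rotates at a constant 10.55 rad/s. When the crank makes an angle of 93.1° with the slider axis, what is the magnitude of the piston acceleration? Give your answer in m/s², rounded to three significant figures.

ω = 10.55 rad/s
x(θ) = r cosθ + √(L² − r² sin²θ); with ω constant, a = ω²·d²x/dθ².
d²x/dθ² = −r cosθ − r²(cos2θ)/√u − r⁴ sin²2θ/(4u^{3/2}),  u = L² − r² sin²θ = 0.471281 m².
Substituting r = 0.1474 m, L = 0.7021 m, θ = 93.1°: d²x/dθ² = +0.03943 m.
a = ω²·d²x/dθ² = (10.55)²·(+0.03943) = +4.3887 m/s²;  |a| = 4.3887 m/s².

4.39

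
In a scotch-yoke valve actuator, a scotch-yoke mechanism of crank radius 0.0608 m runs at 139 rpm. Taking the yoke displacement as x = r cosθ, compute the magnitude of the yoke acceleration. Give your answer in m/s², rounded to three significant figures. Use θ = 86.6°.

0.764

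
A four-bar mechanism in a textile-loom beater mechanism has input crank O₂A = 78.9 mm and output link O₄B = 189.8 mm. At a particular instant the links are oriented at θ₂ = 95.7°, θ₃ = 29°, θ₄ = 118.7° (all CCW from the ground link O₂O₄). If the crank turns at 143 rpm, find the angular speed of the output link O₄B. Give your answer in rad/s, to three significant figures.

5.72

ω₂ = 14.97 rad/s (from 143 rpm).
Differentiating the loop-closure r₂e^{iθ₂}+r₃e^{iθ₃}=r₁+r₄e^{iθ₄} gives r₂ω₂e^{iθ₂}+r₃ω₃e^{iθ₃}=r₄ω₄e^{iθ₄}.
Eliminating the other unknown: ω₄ = r₂ω₂ sin(θ₂−θ₃) / [r₄ sin(θ₄−θ₃)].
Numerator sine = +0.91845; denominator sine = +0.99999.
Result = 0.0789·14.97·(+0.91845) / (0.1898·(+0.99999)) = +5.7175 rad/s; magnitude 5.7175 rad/s.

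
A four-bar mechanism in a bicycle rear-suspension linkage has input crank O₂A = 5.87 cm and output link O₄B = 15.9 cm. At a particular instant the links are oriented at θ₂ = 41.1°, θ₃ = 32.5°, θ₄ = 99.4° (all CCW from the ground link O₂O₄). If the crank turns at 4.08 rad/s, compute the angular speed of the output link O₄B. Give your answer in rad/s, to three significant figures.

0.245

ω₂ = 4.08 rad/s
Differentiating the loop-closure r₂e^{iθ₂}+r₃e^{iθ₃}=r₁+r₄e^{iθ₄} gives r₂ω₂e^{iθ₂}+r₃ω₃e^{iθ₃}=r₄ω₄e^{iθ₄}.
Eliminating the other unknown: ω₄ = r₂ω₂ sin(θ₂−θ₃) / [r₄ sin(θ₄−θ₃)].
Numerator sine = +0.14954; denominator sine = +0.91982.
Result = 0.0587·4.08·(+0.14954) / (0.159·(+0.91982)) = +0.24487 rad/s; magnitude 0.24487 rad/s.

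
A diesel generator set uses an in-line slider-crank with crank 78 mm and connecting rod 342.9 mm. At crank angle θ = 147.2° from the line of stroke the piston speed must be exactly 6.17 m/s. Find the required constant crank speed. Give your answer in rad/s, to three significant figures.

For an in-line slider-crank, |v_piston| = rω|sinθ|·[1 + r cosθ/√(L² − r² sin²θ)].
With r = 0.078 m, L = 0.3429 m, θ = 147.2°: the bracketed kinematic factor |dx/dθ| = 0.034112 m.
ω = v/|dx/dθ| = 6.17/0.034112 = 180.87 rad/s.

181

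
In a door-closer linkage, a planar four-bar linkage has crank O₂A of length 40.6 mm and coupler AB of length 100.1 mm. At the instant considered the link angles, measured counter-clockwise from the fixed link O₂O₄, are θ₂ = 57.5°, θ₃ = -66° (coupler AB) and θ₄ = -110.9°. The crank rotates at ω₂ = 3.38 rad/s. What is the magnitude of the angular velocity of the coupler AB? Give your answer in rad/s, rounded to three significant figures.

ω₂ = 3.38 rad/s
Differentiating the loop-closure r₂e^{iθ₂}+r₃e^{iθ₃}=r₁+r₄e^{iθ₄} gives r₂ω₂e^{iθ₂}+r₃ω₃e^{iθ₃}=r₄ω₄e^{iθ₄}.
Eliminating the other unknown: ω₃ = r₂ω₂ sin(θ₄−θ₂) / [r₃ sin(θ₃−θ₄)].
Numerator sine = -0.20108; denominator sine = +0.70587.
Result = 0.0406·3.38·(-0.20108) / (0.1001·(+0.70587)) = -0.39052 rad/s; magnitude 0.39052 rad/s.

0.391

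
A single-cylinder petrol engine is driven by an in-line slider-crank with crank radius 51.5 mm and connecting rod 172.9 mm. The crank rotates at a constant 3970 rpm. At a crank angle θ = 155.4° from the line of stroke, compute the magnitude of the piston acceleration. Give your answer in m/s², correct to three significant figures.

6310

ω = 2π·3970/60 = 415.7 rad/s
x(θ) = r cosθ + √(L² − r² sin²θ); with ω constant, a = ω²·d²x/dθ².
d²x/dθ² = −r cosθ − r²(cos2θ)/√u − r⁴ sin²2θ/(4u^{3/2}),  u = L² − r² sin²θ = 0.0294348 m².
Substituting r = 0.0515 m, L = 0.1729 m, θ = 155.4°: d²x/dθ² = +0.036525 m.
a = ω²·d²x/dθ² = (415.7)²·(+0.036525) = +6312.9 m/s²;  |a| = 6312.9 m/s².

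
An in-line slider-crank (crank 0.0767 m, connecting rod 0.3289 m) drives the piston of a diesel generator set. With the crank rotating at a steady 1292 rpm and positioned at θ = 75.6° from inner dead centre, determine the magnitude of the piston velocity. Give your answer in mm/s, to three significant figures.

10600

ω = 2π·1292/60 = 135.3 rad/s
For an in-line slider-crank, x = r cosθ + √(L² − r² sin²θ), so v = −rω sinθ·[1 + r cosθ/√(L² − r² sin²θ)].
With r = 0.0767 m, L = 0.3289 m, θ = 75.6°: √(L² − r² sin²θ) = 0.3204 m.
v = −0.0767·135.3·0.96858·[1 + 0.0767·0.24869/0.3204] = -10.65 m/s.
|v| = 10.65 m/s = 10650 mm/s.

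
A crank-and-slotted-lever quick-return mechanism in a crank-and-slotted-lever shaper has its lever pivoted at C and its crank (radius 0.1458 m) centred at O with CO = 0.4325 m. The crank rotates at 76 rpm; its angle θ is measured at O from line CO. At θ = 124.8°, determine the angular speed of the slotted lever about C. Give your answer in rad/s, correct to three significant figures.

0.860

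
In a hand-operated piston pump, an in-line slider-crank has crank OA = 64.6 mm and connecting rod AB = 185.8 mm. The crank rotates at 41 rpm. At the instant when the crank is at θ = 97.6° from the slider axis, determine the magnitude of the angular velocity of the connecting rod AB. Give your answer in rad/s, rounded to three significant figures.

ω = 4.294 rad/s (converted from 41 rpm).
The rod makes angle φ with the slider axis where L sinφ = r sinθ; differentiating, L cosφ·φ̇ = r ω cosθ.
L cosφ = √(L² − r² sin²θ) = 0.17442 m.
|ω_rod| = r ω |cosθ| / √(L² − r² sin²θ) = 0.0646·4.294·0.13226/0.17442 = 0.21032 rad/s.

0.210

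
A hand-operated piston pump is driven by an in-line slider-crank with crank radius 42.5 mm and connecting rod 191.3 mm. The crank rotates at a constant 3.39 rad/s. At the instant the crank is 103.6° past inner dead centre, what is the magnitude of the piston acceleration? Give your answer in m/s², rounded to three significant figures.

ω = 3.39 rad/s
x(θ) = r cosθ + √(L² − r² sin²θ); with ω constant, a = ω²·d²x/dθ².
d²x/dθ² = −r cosθ − r²(cos2θ)/√u − r⁴ sin²2θ/(4u^{3/2}),  u = L² − r² sin²θ = 0.0348893 m².
Substituting r = 0.0425 m, L = 0.1913 m, θ = 103.6°: d²x/dθ² = +0.018568 m.
a = ω²·d²x/dθ² = (3.39)²·(+0.018568) = +0.21339 m/s²;  |a| = 0.21339 m/s².

0.213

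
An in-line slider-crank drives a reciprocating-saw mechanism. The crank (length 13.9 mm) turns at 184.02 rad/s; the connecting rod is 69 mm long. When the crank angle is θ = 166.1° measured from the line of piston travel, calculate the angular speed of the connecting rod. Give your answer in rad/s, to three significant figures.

ω = 184 rad/s
The rod makes angle φ with the slider axis where L sinφ = r sinθ; differentiating, L cosφ·φ̇ = r ω cosθ.
L cosφ = √(L² − r² sin²θ) = 0.068919 m.
|ω_rod| = r ω |cosθ| / √(L² − r² sin²θ) = 0.0139·184·0.97072/0.068919 = 36.027 rad/s.

36.0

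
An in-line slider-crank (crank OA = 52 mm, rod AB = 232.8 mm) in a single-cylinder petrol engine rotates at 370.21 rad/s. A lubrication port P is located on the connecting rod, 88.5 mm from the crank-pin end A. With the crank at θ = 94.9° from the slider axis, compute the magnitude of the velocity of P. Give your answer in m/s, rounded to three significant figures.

ω = 370.2 rad/s.  Crank-pin speed |V_A| = rω = 19.251 m/s, perpendicular to OA.
Rod angle: sinφ = −(r/L) sinθ ⇒ φ = -12.859°; ω_rod = −rω cosθ/√(L²−r²sin²θ) = +7.2451 rad/s.
V_P = V_A + ω_rod × AP, with AP = 0.0885 m along the rod.
Components: V_Px = −rω sinθ − a·ω_rod·sinφ = -19.038 m/s;  V_Py = rω cosθ + a·ω_rod·cosφ = -1.0192 m/s.
|V_P| = √(V_Px² + V_Py²) = 19.065 m/s.

19.1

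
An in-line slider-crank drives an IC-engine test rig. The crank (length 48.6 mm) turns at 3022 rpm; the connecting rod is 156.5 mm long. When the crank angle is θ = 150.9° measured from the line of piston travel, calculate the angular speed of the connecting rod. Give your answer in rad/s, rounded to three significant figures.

ω = 316.5 rad/s (converted from 3022 rpm).
The rod makes angle φ with the slider axis where L sinφ = r sinθ; differentiating, L cosφ·φ̇ = r ω cosθ.
L cosφ = √(L² − r² sin²θ) = 0.1547 m.
|ω_rod| = r ω |cosθ| / √(L² − r² sin²θ) = 0.0486·316.5·0.87377/0.1547 = 86.867 rad/s.

86.9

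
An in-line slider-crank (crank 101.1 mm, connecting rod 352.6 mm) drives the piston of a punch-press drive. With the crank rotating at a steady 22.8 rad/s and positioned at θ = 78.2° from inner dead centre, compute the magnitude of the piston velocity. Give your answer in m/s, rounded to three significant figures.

2.39

ω = 22.8 rad/s
For an in-line slider-crank, x = r cosθ + √(L² − r² sin²θ), so v = −rω sinθ·[1 + r cosθ/√(L² − r² sin²θ)].
With r = 0.1011 m, L = 0.3526 m, θ = 78.2°: √(L² − r² sin²θ) = 0.33843 m.
v = −0.1011·22.8·0.97887·[1 + 0.1011·0.20450/0.33843] = -2.3942 m/s.
|v| = 2.3942 m/s.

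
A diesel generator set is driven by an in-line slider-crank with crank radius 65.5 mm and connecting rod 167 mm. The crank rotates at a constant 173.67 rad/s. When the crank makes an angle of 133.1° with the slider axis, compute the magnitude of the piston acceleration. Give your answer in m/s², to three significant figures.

1370

ω = 173.7 rad/s
x(θ) = r cosθ + √(L² − r² sin²θ); with ω constant, a = ω²·d²x/dθ².
d²x/dθ² = −r cosθ − r²(cos2θ)/√u − r⁴ sin²2θ/(4u^{3/2}),  u = L² − r² sin²θ = 0.0256017 m².
Substituting r = 0.0655 m, L = 0.167 m, θ = 133.1°: d²x/dθ² = +0.045413 m.
a = ω²·d²x/dθ² = (173.7)²·(+0.045413) = +1369.7 m/s²;  |a| = 1369.7 m/s².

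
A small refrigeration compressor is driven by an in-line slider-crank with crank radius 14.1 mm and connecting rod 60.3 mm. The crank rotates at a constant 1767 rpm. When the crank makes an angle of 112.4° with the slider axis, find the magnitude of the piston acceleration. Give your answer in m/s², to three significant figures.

ω = 2π·1767/60 = 185 rad/s
x(θ) = r cosθ + √(L² − r² sin²θ); with ω constant, a = ω²·d²x/dθ².
d²x/dθ² = −r cosθ − r²(cos2θ)/√u − r⁴ sin²2θ/(4u^{3/2}),  u = L² − r² sin²θ = 0.00346615 m².
Substituting r = 0.0141 m, L = 0.0603 m, θ = 112.4°: d²x/dθ² = +0.0077452 m.
a = ω²·d²x/dθ² = (185)²·(+0.0077452) = +265.19 m/s²;  |a| = 265.19 m/s².

265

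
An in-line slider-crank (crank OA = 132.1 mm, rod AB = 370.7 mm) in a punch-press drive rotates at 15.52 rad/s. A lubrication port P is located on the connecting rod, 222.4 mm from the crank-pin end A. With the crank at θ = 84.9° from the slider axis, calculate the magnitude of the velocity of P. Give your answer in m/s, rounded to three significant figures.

2.08

ω = 15.52 rad/s.  Crank-pin speed |V_A| = rω = 2.0502 m/s, perpendicular to OA.
Rod angle: sinφ = −(r/L) sinθ ⇒ φ = -20.790°; ω_rod = −rω cosθ/√(L²−r²sin²θ) = -0.52588 rad/s.
V_P = V_A + ω_rod × AP, with AP = 0.2224 m along the rod.
Components: V_Px = −rω sinθ − a·ω_rod·sinφ = -2.0836 m/s;  V_Py = rω cosθ + a·ω_rod·cosφ = +0.07291 m/s.
|V_P| = √(V_Px² + V_Py²) = 2.0849 m/s.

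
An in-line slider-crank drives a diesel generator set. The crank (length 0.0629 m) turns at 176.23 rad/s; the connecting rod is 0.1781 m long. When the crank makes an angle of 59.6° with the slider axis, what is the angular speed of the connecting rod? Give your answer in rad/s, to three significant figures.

ω = 176.2 rad/s
The rod makes angle φ with the slider axis where L sinφ = r sinθ; differentiating, L cosφ·φ̇ = r ω cosθ.
L cosφ = √(L² − r² sin²θ) = 0.16964 m.
|ω_rod| = r ω |cosθ| / √(L² − r² sin²θ) = 0.0629·176.2·0.50603/0.16964 = 33.067 rad/s.

33.1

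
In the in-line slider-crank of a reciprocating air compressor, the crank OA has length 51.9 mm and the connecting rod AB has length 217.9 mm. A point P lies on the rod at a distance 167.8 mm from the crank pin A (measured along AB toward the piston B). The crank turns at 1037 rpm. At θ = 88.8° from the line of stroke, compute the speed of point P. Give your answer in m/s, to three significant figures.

5.66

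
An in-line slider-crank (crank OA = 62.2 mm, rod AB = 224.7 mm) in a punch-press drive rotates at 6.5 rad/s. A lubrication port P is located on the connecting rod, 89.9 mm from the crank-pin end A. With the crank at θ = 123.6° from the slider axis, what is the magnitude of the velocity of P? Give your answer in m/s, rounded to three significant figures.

0.343

ω = 6.5 rad/s.  Crank-pin speed |V_A| = rω = 0.4043 m/s, perpendicular to OA.
Rod angle: sinφ = −(r/L) sinθ ⇒ φ = -13.330°; ω_rod = −rω cosθ/√(L²−r²sin²θ) = +1.0233 rad/s.
V_P = V_A + ω_rod × AP, with AP = 0.0899 m along the rod.
Components: V_Px = −rω sinθ − a·ω_rod·sinφ = -0.31554 m/s;  V_Py = rω cosθ + a·ω_rod·cosφ = -0.13422 m/s.
|V_P| = √(V_Px² + V_Py²) = 0.3429 m/s.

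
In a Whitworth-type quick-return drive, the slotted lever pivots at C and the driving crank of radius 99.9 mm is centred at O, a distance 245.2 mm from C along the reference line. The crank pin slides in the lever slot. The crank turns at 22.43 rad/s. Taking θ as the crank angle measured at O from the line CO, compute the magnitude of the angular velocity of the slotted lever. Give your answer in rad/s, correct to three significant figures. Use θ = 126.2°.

2.44

ω = 22.43 rad/s
Crank pin A relative to C: A = (d + r cosθ, r sinθ); lever angle φ = atan2(r sinθ, d + r cosθ).
Differentiating tanφ: φ̇ = rω(d cosθ + r)/(d² + r² + 2dr cosθ).
d² + r² + 2dr cosθ = |CA|² = 0.0411687 m²;  d cosθ + r = -0.044917 m.
|ω_lever| = |0.0999·22.43·-0.044917| / 0.0411687 = 2.4447 rad/s.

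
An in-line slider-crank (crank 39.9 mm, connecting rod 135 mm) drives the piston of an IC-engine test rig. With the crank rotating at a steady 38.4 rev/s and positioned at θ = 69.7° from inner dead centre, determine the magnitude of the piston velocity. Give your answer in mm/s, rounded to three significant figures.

9990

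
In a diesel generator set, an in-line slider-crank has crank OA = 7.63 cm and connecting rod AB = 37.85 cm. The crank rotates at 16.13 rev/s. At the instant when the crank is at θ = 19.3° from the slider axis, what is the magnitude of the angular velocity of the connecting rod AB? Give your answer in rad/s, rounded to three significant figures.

19.3

ω = 101.3 rad/s (converted from 16.13 rev/s).
The rod makes angle φ with the slider axis where L sinφ = r sinθ; differentiating, L cosφ·φ̇ = r ω cosθ.
L cosφ = √(L² − r² sin²θ) = 0.37766 m.
|ω_rod| = r ω |cosθ| / √(L² − r² sin²θ) = 0.0763·101.3·0.94380/0.37766 = 19.325 rad/s.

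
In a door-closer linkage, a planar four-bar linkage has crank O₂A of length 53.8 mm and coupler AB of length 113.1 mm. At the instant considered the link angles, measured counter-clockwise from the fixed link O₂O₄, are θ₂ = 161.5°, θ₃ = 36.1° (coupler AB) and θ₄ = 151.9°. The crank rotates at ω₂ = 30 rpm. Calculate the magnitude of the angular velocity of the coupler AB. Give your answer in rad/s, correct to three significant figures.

ω₂ = 3.142 rad/s (from 30 rpm).
Differentiating the loop-closure r₂e^{iθ₂}+r₃e^{iθ₃}=r₁+r₄e^{iθ₄} gives r₂ω₂e^{iθ₂}+r₃ω₃e^{iθ₃}=r₄ω₄e^{iθ₄}.
Eliminating the other unknown: ω₃ = r₂ω₂ sin(θ₄−θ₂) / [r₃ sin(θ₃−θ₄)].
Numerator sine = -0.16677; denominator sine = -0.90032.
Result = 0.0538·3.142·(-0.16677) / (0.1131·(-0.90032)) = +0.27681 rad/s; magnitude 0.27681 rad/s.

0.277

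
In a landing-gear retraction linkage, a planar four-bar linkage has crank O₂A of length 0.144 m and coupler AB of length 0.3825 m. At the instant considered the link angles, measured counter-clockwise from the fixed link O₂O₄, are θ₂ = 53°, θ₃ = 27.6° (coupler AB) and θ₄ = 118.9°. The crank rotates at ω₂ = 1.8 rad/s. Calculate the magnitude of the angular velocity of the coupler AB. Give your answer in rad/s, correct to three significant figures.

ω₂ = 1.8 rad/s
Differentiating the loop-closure r₂e^{iθ₂}+r₃e^{iθ₃}=r₁+r₄e^{iθ₄} gives r₂ω₂e^{iθ₂}+r₃ω₃e^{iθ₃}=r₄ω₄e^{iθ₄}.
Eliminating the other unknown: ω₃ = r₂ω₂ sin(θ₄−θ₂) / [r₃ sin(θ₃−θ₄)].
Numerator sine = +0.91283; denominator sine = -0.99974.
Result = 0.144·1.8·(+0.91283) / (0.3825·(-0.99974)) = -0.61874 rad/s; magnitude 0.61874 rad/s.

0.619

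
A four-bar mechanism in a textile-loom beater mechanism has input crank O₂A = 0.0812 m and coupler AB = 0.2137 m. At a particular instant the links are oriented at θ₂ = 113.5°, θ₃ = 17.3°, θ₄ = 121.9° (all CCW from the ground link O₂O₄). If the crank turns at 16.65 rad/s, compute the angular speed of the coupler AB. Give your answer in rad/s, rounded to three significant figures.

0.955

ω₂ = 16.65 rad/s
Differentiating the loop-closure r₂e^{iθ₂}+r₃e^{iθ₃}=r₁+r₄e^{iθ₄} gives r₂ω₂e^{iθ₂}+r₃ω₃e^{iθ₃}=r₄ω₄e^{iθ₄}.
Eliminating the other unknown: ω₃ = r₂ω₂ sin(θ₄−θ₂) / [r₃ sin(θ₃−θ₄)].
Numerator sine = +0.14608; denominator sine = -0.96771.
Result = 0.0812·16.65·(+0.14608) / (0.2137·(-0.96771)) = -0.95504 rad/s; magnitude 0.95504 rad/s.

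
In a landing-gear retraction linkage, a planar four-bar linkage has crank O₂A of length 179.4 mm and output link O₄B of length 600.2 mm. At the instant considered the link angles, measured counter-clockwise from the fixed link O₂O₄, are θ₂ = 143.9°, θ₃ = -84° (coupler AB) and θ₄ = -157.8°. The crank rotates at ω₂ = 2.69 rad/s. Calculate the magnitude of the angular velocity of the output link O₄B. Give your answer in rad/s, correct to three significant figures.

ω₂ = 2.69 rad/s
Differentiating the loop-closure r₂e^{iθ₂}+r₃e^{iθ₃}=r₁+r₄e^{iθ₄} gives r₂ω₂e^{iθ₂}+r₃ω₃e^{iθ₃}=r₄ω₄e^{iθ₄}.
Eliminating the other unknown: ω₄ = r₂ω₂ sin(θ₂−θ₃) / [r₄ sin(θ₄−θ₃)].
Numerator sine = -0.74198; denominator sine = -0.96029.
Result = 0.1794·2.69·(-0.74198) / (0.6002·(-0.96029)) = +0.62125 rad/s; magnitude 0.62125 rad/s.

0.621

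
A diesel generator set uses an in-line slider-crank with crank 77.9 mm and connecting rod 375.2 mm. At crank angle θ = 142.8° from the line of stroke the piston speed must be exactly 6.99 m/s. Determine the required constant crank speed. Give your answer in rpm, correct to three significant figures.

For an in-line slider-crank, |v_piston| = rω|sinθ|·[1 + r cosθ/√(L² − r² sin²θ)].
With r = 0.0779 m, L = 0.3752 m, θ = 142.8°: the bracketed kinematic factor |dx/dθ| = 0.039247 m.
ω = v/|dx/dθ| = 6.99/0.039247 = 178.1 rad/s.
N = 60ω/(2π) = 1700.7 rpm.

1700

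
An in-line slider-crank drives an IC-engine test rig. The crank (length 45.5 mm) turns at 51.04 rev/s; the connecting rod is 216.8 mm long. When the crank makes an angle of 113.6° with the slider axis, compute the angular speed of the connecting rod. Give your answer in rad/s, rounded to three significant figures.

27.5

ω = 320.7 rad/s (converted from 51.04 rev/s).
The rod makes angle φ with the slider axis where L sinφ = r sinθ; differentiating, L cosφ·φ̇ = r ω cosθ.
L cosφ = √(L² − r² sin²θ) = 0.21275 m.
|ω_rod| = r ω |cosθ| / √(L² − r² sin²θ) = 0.0455·320.7·0.40035/0.21275 = 27.458 rad/s.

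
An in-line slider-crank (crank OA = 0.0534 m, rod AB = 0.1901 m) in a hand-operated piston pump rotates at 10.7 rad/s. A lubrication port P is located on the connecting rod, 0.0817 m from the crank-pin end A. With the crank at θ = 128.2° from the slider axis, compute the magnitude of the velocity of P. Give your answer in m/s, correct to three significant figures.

0.461

ω = 10.7 rad/s.  Crank-pin speed |V_A| = rω = 0.57138 m/s, perpendicular to OA.
Rod angle: sinφ = −(r/L) sinθ ⇒ φ = -12.753°; ω_rod = −rω cosθ/√(L²−r²sin²θ) = +1.9058 rad/s.
V_P = V_A + ω_rod × AP, with AP = 0.0817 m along the rod.
Components: V_Px = −rω sinθ − a·ω_rod·sinφ = -0.41465 m/s;  V_Py = rω cosθ + a·ω_rod·cosφ = -0.20149 m/s.
|V_P| = √(V_Px² + V_Py²) = 0.46101 m/s.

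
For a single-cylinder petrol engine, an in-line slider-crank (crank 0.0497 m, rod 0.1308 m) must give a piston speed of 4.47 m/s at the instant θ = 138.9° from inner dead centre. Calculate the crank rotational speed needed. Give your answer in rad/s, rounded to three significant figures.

For an in-line slider-crank, |v_piston| = rω|sinθ|·[1 + r cosθ/√(L² − r² sin²θ)].
With r = 0.0497 m, L = 0.1308 m, θ = 138.9°: the bracketed kinematic factor |dx/dθ| = 0.02301 m.
ω = v/|dx/dθ| = 4.47/0.02301 = 194.26 rad/s.

194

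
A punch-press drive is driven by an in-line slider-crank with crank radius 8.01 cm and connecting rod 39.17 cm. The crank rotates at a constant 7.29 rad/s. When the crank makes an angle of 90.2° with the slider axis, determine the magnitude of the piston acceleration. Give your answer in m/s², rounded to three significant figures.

0.904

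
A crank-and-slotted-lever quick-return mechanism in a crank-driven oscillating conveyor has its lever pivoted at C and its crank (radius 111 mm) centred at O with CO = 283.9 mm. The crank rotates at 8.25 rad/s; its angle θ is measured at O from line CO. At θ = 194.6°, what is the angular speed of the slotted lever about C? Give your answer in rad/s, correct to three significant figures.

ω = 8.25 rad/s
Crank pin A relative to C: A = (d + r cosθ, r sinθ); lever angle φ = atan2(r sinθ, d + r cosθ).
Differentiating tanφ: φ̇ = rω(d cosθ + r)/(d² + r² + 2dr cosθ).
d² + r² + 2dr cosθ = |CA|² = 0.0319296 m²;  d cosθ + r = -0.16373 m.
|ω_lever| = |0.111·8.25·-0.16373| / 0.0319296 = 4.6959 rad/s.

4.70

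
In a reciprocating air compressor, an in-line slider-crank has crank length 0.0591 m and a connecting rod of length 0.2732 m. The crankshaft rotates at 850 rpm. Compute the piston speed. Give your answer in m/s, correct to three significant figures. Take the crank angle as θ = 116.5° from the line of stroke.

4.24

ω = 2π·850/60 = 89.01 rad/s
For an in-line slider-crank, x = r cosθ + √(L² − r² sin²θ), so v = −rω sinθ·[1 + r cosθ/√(L² − r² sin²θ)].
With r = 0.0591 m, L = 0.2732 m, θ = 116.5°: √(L² − r² sin²θ) = 0.26803 m.
v = −0.0591·89.01·0.89493·[1 + 0.0591·-0.44620/0.26803] = -4.2447 m/s.
|v| = 4.2447 m/s.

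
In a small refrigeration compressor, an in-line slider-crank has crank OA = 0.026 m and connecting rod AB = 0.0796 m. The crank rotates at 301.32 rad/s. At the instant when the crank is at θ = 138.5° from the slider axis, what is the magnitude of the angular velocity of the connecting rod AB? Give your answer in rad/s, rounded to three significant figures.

75.5

ω = 301.3 rad/s
The rod makes angle φ with the slider axis where L sinφ = r sinθ; differentiating, L cosφ·φ̇ = r ω cosθ.
L cosφ = √(L² − r² sin²θ) = 0.077713 m.
|ω_rod| = r ω |cosθ| / √(L² − r² sin²θ) = 0.026·301.3·0.74896/0.077713 = 75.503 rad/s.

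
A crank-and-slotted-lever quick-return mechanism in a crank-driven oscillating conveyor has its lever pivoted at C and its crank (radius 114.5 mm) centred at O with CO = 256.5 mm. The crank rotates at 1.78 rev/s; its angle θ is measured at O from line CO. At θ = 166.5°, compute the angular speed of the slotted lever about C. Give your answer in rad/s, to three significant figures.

ω = 11.18 rad/s (from 1.78 rev/s).
Crank pin A relative to C: A = (d + r cosθ, r sinθ); lever angle φ = atan2(r sinθ, d + r cosθ).
Differentiating tanφ: φ̇ = rω(d cosθ + r)/(d² + r² + 2dr cosθ).
d² + r² + 2dr cosθ = |CA|² = 0.0217869 m²;  d cosθ + r = -0.13491 m.
|ω_lever| = |0.1145·11.18·-0.13491| / 0.0217869 = 7.9298 rad/s.

7.93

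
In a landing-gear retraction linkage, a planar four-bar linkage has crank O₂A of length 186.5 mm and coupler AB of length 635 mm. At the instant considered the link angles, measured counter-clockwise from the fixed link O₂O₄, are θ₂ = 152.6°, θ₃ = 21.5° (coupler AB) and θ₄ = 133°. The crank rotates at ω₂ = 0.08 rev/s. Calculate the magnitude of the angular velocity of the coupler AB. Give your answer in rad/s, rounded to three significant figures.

ω₂ = 0.5027 rad/s (from 0.08 rev/s).
Differentiating the loop-closure r₂e^{iθ₂}+r₃e^{iθ₃}=r₁+r₄e^{iθ₄} gives r₂ω₂e^{iθ₂}+r₃ω₃e^{iθ₃}=r₄ω₄e^{iθ₄}.
Eliminating the other unknown: ω₃ = r₂ω₂ sin(θ₄−θ₂) / [r₃ sin(θ₃−θ₄)].
Numerator sine = -0.33545; denominator sine = -0.93042.
Result = 0.1865·0.5027·(-0.33545) / (0.635·(-0.93042)) = +0.053226 rad/s; magnitude 0.053226 rad/s.

0.0532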